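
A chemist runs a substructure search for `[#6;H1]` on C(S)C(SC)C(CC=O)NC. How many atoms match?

3

The query [#6;H1] means: any carbon bearing exactly one hydrogen.
Check the 11 heavy atoms by environment: 2× C (H2) → no; 3× C (H1) → match; 1× O (H0) → no; 1× S (H1) → no; 1× N (H1) → no; 2× C (H3) → no; 1× S (H0) → no.
That gives 3 matching atoms.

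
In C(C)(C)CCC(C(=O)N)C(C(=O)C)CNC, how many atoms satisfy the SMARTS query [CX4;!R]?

10

The query [CX4;!R] means: aliphatic carbon with four total connections, not in a ring.
Check the 16 heavy atoms by environment: 10× C (X4, acyclic) → match; 2× C (X3, acyclic) → no; 2× O (X1, acyclic) → no; 2× N (X3, acyclic) → no.
That gives 10 matching atoms.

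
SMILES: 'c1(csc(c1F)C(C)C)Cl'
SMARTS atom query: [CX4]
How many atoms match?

3

The query [CX4] means: C with X4: aliphatic carbon with exactly 4 total connections (bonds + H).
Check the 10 heavy atoms by environment: 1× s (aromatic, X2) → no; 4× c (aromatic, X3) → no; 3× C (X4) → match; 1× Cl (X1) → no; 1× F (X1) → no.
That gives 3 matching atoms.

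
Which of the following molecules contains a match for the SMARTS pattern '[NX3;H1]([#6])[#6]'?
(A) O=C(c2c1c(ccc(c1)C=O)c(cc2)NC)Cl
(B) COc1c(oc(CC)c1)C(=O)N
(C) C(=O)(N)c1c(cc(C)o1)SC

[NX3;H1]([#6])[#6] describes a trivalent nitrogen with one H, bonded to two carbons (a secondary amine).
(A) contains an N-methylamino group (-NHCH3), which satisfies every atom and bond constraint.
(B) has a primary amide (-C(=O)NH2) but the -C(=O)NH2 nitrogen has H2, not H1.
(C) has a primary amide (-C(=O)NH2) but the -C(=O)NH2 nitrogen has H2, not H1.
So the answer is (A).

A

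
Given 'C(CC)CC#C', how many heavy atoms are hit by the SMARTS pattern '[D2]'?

Check the 6 heavy atoms by environment: 4× C (D2) → match; 2× C (D1) → no.
That gives 4 matching atoms.

4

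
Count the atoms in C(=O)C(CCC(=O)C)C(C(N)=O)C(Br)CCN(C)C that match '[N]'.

The query [N] means: uppercase N matches aliphatic (non-aromatic) nitrogen only.
Check the 19 heavy atoms by environment: 13× C → no; 1× Br → no; 3× O → no; 2× N → match.
That gives 2 matching atoms.

2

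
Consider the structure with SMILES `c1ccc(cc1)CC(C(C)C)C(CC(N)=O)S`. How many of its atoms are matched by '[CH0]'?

The query [CH0] means: aliphatic carbon with no attached hydrogen.
Check the 17 heavy atoms by environment: 2× C (H2) → no; 3× C (H1) → no; 2× C (H3) → no; 1× S (H1) → no; 1× c (aromatic, H0) → no; 5× c (aromatic, H1) → no; 1× C (H0) → match; 1× O (H0) → no; 1× N (H2) → no.
That gives 1 matching atom.

1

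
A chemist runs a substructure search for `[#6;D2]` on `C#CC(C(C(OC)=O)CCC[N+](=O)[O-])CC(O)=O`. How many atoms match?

The query [#6;D2] means: any carbon bonded to exactly two heavy atoms.
Check the 18 heavy atoms by environment: 5× C (D2) → match; 4× C (D3) → no; 4× O (D1) → no; 1× O (D2) → no; 2× C (D1) → no; 1× N (charge +1, D3) → no; 1× O (charge -1, D1) → no.
That gives 5 matching atoms.

5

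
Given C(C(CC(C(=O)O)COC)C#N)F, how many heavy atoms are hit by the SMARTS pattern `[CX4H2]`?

3

The query [CX4H2] means: sp3 carbon (X4) with exactly two hydrogens.
Check the 13 heavy atoms by environment: 3× C (H2, X4) → match; 2× C (H1, X4) → no; 1× F (H0, X1) → no; 1× C (H0, X3) → no; 1× O (H0, X1) → no; 1× O (H1, X2) → no; 1× O (H0, X2) → no; 1× C (H3, X4) → no; 1× C (H0, X2) → no; 1× N (H0, X1) → no.
That gives 3 matching atoms.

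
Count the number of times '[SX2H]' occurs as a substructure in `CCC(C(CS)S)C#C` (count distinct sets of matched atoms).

[SX2H] is the SMARTS for a thiol: an aliphatic sulfur with two connections, one being H.
The molecule carries 2 separate instances of a thiol (-SH) meeting every constraint; each maps to a distinct set of atoms, giving 2 matches.

2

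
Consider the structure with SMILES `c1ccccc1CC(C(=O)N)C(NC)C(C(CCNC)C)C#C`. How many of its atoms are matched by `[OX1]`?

1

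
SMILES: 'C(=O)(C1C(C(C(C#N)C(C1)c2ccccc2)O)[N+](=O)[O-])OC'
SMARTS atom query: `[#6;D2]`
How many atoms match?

7

The query [#6;D2] means: any carbon bonded to exactly two heavy atoms.
Check the 22 heavy atoms by environment: 2× C (D2) → match; 6× C (D3) → no; 1× N (D1) → no; 3× O (D1) → no; 1× O (D2) → no; 1× C (D1) → no; 1× c (aromatic, D3) → no; 5× c (aromatic, D2) → match; 1× N (charge +1, D3) → no; 1× O (charge -1, D1) → no.
Summing the matching environments: 2 + 5 = 7 matching atoms.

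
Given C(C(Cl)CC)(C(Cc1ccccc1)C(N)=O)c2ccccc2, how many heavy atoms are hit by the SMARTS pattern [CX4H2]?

2

The query [CX4H2] means: sp3 carbon (X4) with exactly two hydrogens.
Check the 22 heavy atoms by environment: 1× C (H3, X4) → no; 2× C (H2, X4) → match; 3× C (H1, X4) → no; 2× c (aromatic, H0, X3) → no; 10× c (aromatic, H1, X3) → no; 1× Cl (H0, X1) → no; 1× C (H0, X3) → no; 1× O (H0, X1) → no; 1× N (H2, X3) → no.
That gives 2 matching atoms.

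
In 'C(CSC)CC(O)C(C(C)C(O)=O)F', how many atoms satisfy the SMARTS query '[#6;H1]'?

3

The query [#6;H1] means: any carbon bearing exactly one hydrogen.
Check the 14 heavy atoms by environment: 3× C (H2) → no; 3× C (H1) → match; 2× C (H3) → no; 1× C (H0) → no; 1× O (H0) → no; 2× O (H1) → no; 1× F (H0) → no; 1× S (H0) → no.
That gives 3 matching atoms.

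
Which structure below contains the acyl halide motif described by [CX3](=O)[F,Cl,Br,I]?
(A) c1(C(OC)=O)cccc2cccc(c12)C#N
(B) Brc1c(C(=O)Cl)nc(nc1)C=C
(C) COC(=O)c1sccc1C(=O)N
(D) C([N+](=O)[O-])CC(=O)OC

B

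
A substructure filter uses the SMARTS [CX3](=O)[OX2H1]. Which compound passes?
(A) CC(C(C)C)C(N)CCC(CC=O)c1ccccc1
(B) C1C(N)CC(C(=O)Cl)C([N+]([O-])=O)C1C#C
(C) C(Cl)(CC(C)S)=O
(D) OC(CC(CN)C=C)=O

[CX3](=O)[OX2H1] describes an sp2 carbon double-bonded to O and single-bonded to an -OH oxygen (a carboxylic acid).
(A) has an aldehyde (-CHO) but there is no singly-bonded oxygen on the carbonyl carbon.
(B) has an acyl chloride (-C(=O)Cl) but the carbonyl is bonded to Cl, not to an -OH oxygen.
(C) has an acyl chloride (-C(=O)Cl) but the carbonyl is bonded to Cl, not to an -OH oxygen.
(D) contains a carboxylic acid group (-C(=O)OH), which satisfies every atom and bond constraint.
So the answer is (D).

D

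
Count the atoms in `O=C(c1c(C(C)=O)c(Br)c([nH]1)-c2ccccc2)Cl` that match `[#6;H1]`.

5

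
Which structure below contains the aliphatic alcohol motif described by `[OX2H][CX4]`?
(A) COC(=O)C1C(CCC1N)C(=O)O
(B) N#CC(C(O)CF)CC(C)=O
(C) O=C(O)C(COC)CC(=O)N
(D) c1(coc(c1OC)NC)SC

[OX2H][CX4] describes a hydroxyl oxygen bound to an sp3 (X4) carbon (an aliphatic alcohol).
(A) has a carboxylic acid group (-C(=O)OH) but the -OH is on a CX3 carbonyl carbon, not a CX4 carbon.
(B) contains a hydroxyl group (-OH), which satisfies every atom and bond constraint.
(C) has a carboxylic acid group (-C(=O)OH) but the -OH is on a CX3 carbonyl carbon, not a CX4 carbon.
(D) has a methoxy ether (-OCH3) but the oxygen has H0 (ether), not H1.
So the answer is (B).

B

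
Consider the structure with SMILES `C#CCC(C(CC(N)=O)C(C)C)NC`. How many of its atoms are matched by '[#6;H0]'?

2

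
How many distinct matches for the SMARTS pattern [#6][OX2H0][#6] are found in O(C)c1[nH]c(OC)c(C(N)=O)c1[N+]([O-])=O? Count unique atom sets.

2

[#6][OX2H0][#6] is the SMARTS for an ether: an aliphatic oxygen bridging two carbons with no H on the oxygen.
The molecule carries 2 separate instances of a methoxy ether (-OCH3) meeting every constraint; each maps to a distinct set of atoms, giving 2 matches.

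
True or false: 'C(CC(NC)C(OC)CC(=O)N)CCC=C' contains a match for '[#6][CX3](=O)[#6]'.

False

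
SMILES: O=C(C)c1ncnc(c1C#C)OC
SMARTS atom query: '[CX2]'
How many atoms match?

The query [CX2] means: C with X2: aliphatic carbon with exactly 2 total connections.
Check the 13 heavy atoms by environment: 2× n (aromatic, X2) → no; 4× c (aromatic, X3) → no; 1× C (X3) → no; 1× O (X1) → no; 2× C (X4) → no; 2× C (X2) → match; 1× O (X2) → no.
That gives 2 matching atoms.

2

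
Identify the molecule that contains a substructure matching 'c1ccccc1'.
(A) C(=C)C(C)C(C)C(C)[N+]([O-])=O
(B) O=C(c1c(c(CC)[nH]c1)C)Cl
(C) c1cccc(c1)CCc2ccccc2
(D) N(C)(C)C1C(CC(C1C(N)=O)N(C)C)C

c1ccccc1 describes six aromatic carbons in a ring (a benzene ring).
(A) has a methyl group (-CH3) but no six-membered all-carbon aromatic ring is present.
(B) has a methyl group (-CH3) but no six-membered all-carbon aromatic ring is present.
(C) contains a phenyl ring, which satisfies every atom and bond constraint.
(D) has a methyl group (-CH3) but no six-membered all-carbon aromatic ring is present.
So the answer is (C).

C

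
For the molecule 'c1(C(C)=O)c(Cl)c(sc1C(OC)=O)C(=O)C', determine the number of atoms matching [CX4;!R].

3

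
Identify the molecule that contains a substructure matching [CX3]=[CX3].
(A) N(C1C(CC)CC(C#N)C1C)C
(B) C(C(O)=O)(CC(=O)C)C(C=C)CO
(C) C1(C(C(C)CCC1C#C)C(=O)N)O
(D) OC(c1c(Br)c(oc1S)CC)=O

B

[CX3]=[CX3] describes a non-aromatic C=C double bond between two sp2 carbons (an alkene).
(A) has an ethyl group (-CH2CH3) but its C-C bond is a single bond between CX4 carbons, not CX3=CX3.
(B) contains a vinyl group (-CH=CH2), which satisfies every atom and bond constraint.
(C) has an ethynyl group (-C#CH) but the C-C bond is a triple bond, not a double bond.
(D) has an ethyl group (-CH2CH3) but its C-C bond is a single bond between CX4 carbons, not CX3=CX3.
So the answer is (B).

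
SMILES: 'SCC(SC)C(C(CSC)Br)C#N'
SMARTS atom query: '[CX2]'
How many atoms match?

Check the 13 heavy atoms by environment: 7× C (X4) → no; 1× C (X2) → match; 1× N (X1) → no; 3× S (X2) → no; 1× Br (X1) → no.
That gives 1 matching atom.

1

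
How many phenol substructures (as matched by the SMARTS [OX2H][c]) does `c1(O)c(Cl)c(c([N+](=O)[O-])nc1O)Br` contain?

[OX2H][c] is the SMARTS for a phenol: a hydroxyl oxygen attached to an aromatic carbon.
The molecule carries 2 separate instances of a hydroxyl group (-OH) meeting every constraint; each maps to a distinct set of atoms, giving 2 matches.

2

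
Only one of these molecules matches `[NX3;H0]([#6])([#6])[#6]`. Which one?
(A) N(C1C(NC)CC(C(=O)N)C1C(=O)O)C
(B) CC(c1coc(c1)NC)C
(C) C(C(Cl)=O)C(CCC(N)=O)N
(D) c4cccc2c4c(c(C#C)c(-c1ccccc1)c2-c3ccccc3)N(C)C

D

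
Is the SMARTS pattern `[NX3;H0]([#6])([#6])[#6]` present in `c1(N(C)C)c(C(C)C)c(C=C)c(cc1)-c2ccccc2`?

The pattern [NX3;H0]([#6])([#6])[#6] describes a trivalent nitrogen with no H, bonded to three carbons — a tertiary amine.
The molecule carries a dimethylamino group (-N(CH3)2), whose atoms satisfy every constraint of the query, so the pattern matches.

Yes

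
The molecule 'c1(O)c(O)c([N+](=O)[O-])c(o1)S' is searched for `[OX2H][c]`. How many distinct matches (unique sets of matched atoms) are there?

[OX2H][c] is the SMARTS for a phenol: a hydroxyl oxygen attached to an aromatic carbon.
The molecule carries 2 separate instances of a hydroxyl group (-OH) meeting every constraint; each maps to a distinct set of atoms, giving 2 matches.

2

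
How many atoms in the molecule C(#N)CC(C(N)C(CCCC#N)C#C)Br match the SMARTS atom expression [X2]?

4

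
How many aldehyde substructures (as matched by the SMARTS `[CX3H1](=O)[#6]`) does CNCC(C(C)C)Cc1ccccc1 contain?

0

[CX3H1](=O)[#6] is the SMARTS for an aldehyde: an sp2 carbon with one H, double-bonded to O and single-bonded to carbon.
No fragment in the molecule satisfies every constraint, giving 0 matches.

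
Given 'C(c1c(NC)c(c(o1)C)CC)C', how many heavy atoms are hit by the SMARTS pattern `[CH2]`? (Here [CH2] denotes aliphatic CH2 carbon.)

2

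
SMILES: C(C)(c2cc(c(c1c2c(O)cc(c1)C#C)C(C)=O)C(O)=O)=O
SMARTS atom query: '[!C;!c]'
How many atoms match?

The query [!C;!c] means: neither aliphatic nor aromatic carbon — same as [!#6].
Check the 22 heavy atoms by environment: 10× c (aromatic) → no; 7× C → no; 5× O → match.
That gives 5 matching atoms.

5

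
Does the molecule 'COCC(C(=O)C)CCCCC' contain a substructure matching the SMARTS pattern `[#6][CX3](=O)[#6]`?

Yes

The pattern [#6][CX3](=O)[#6] describes a carbonyl carbon (no H) flanked by two carbons — a ketone.
The molecule carries an acetyl/ketone group (-C(=O)CH3), whose atoms satisfy every constraint of the query, so the pattern matches.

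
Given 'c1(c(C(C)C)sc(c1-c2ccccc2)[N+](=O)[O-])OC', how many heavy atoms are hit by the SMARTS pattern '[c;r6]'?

6

The query [c;r6] means: aromatic carbon that belongs to a six-membered ring.
Check the 19 heavy atoms by environment: 1× s (aromatic, in 5-ring) → no; 4× c (aromatic, in 5-ring) → no; 6× c (aromatic, in 6-ring) → match; 1× N (charge +1, acyclic) → no; 1× O (charge -1, acyclic) → no; 2× O (acyclic) → no; 4× C (acyclic) → no.
That gives 6 matching atoms.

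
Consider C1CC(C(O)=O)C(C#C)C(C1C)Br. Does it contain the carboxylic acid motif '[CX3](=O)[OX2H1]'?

Yes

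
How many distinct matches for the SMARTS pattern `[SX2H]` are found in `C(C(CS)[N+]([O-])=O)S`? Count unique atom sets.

[SX2H] is the SMARTS for a thiol: an aliphatic sulfur with two connections, one being H.
The molecule carries 2 separate instances of a thiol (-SH) meeting every constraint; each maps to a distinct set of atoms, giving 2 matches.

2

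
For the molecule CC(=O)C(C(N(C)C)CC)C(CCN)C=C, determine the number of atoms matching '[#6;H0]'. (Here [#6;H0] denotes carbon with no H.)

1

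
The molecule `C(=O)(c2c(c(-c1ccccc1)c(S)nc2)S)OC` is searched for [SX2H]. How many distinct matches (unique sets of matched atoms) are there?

2

[SX2H] is the SMARTS for a thiol: an aliphatic sulfur with two connections, one being H.
The molecule carries 2 separate instances of a thiol (-SH) meeting every constraint; each maps to a distinct set of atoms, giving 2 matches.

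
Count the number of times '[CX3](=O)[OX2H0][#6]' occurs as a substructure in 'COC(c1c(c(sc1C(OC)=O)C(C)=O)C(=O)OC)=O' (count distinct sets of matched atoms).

3

[CX3](=O)[OX2H0][#6] is the SMARTS for an ester: a carbonyl carbon bonded to an oxygen that is itself bonded to carbon (no H on that O).
The molecule carries 3 separate instances of a methyl-ester group (-C(=O)OCH3) meeting every constraint; each maps to a distinct set of atoms, giving 3 matches.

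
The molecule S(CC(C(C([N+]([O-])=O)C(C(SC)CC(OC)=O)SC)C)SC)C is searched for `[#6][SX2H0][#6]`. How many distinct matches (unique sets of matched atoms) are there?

[#6][SX2H0][#6] is the SMARTS for a thioether: an aliphatic sulfur bridging two carbons with no H on the sulfur.
The molecule carries 4 separate instances of a methylthio ether (-SCH3) meeting every constraint; each maps to a distinct set of atoms, giving 4 matches.

4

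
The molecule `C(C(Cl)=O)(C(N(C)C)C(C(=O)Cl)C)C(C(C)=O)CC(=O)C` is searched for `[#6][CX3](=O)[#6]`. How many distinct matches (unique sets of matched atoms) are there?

2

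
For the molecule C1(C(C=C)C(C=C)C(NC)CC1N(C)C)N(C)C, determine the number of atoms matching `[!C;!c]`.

3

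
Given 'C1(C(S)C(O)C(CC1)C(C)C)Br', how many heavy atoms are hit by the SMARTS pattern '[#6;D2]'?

The query [#6;D2] means: any carbon bonded to exactly two heavy atoms.
Check the 12 heavy atoms by environment: 5× C (D3) → no; 2× C (D2) → match; 1× Br (D1) → no; 1× O (D1) → no; 2× C (D1) → no; 1× S (D1) → no.
That gives 2 matching atoms.

2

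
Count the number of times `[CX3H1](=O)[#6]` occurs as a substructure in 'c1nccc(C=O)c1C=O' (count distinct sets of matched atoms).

2

[CX3H1](=O)[#6] is the SMARTS for an aldehyde: an sp2 carbon with one H, double-bonded to O and single-bonded to carbon.
The molecule carries 2 separate instances of an aldehyde (-CHO) meeting every constraint; each maps to a distinct set of atoms, giving 2 matches.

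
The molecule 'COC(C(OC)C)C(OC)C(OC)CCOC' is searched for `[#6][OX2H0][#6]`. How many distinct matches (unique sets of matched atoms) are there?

5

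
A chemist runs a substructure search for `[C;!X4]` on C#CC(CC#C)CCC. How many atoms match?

Check the 9 heavy atoms by environment: 5× C (X4) → no; 4× C (X2) → match.
That gives 4 matching atoms.

4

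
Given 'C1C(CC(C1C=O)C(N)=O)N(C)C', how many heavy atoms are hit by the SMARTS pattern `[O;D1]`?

The query [O;D1] means: aliphatic oxygen bonded to exactly one heavy atom.
Check the 13 heavy atoms by environment: 3× C (D2) → no; 4× C (D3) → no; 2× O (D1) → match; 1× N (D1) → no; 1× N (D3) → no; 2× C (D1) → no.
That gives 2 matching atoms.

2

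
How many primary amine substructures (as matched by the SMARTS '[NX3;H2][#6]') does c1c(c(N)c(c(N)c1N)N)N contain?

[NX3;H2][#6] is the SMARTS for a primary amine: a trivalent nitrogen with two H attached to carbon.
The molecule carries 5 separate instances of a primary amino group (-NH2) meeting every constraint; each maps to a distinct set of atoms, giving 5 matches.

5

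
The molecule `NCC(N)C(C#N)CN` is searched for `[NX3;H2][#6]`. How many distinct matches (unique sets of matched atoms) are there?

3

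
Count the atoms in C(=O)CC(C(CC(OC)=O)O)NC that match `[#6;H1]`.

3

The query [#6;H1] means: any carbon bearing exactly one hydrogen.
Check the 13 heavy atoms by environment: 2× C (H2) → no; 3× C (H1) → match; 1× C (H0) → no; 3× O (H0) → no; 2× C (H3) → no; 1× O (H1) → no; 1× N (H1) → no.
That gives 3 matching atoms.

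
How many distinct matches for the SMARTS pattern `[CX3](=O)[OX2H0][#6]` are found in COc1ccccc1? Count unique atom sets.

0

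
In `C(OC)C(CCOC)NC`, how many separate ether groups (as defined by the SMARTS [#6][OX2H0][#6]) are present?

[#6][OX2H0][#6] is the SMARTS for an ether: an aliphatic oxygen bridging two carbons with no H on the oxygen.
The molecule carries 2 separate instances of a methoxy ether (-OCH3) meeting every constraint; each maps to a distinct set of atoms, giving 2 matches.

2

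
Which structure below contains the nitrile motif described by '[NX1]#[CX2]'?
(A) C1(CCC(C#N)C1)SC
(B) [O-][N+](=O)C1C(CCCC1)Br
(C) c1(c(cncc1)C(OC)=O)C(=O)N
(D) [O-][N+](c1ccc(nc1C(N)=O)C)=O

A

[NX1]#[CX2] describes a nitrogen triple-bonded to a two-connected carbon (a nitrile).
(A) contains a nitrile (-C#N), which satisfies every atom and bond constraint.
(B) has a nitro group (-[N+](=O)[O-]) but there is no C#N triple bond.
(C) has a primary amide (-C(=O)NH2) but the nitrogen is NX3, not NX1.
(D) has a primary amide (-C(=O)NH2) but the nitrogen is NX3, not NX1.
So the answer is (A).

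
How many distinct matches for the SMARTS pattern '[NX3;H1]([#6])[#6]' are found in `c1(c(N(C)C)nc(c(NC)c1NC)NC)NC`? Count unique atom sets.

4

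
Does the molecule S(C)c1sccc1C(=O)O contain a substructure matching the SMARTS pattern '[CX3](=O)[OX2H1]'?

Yes

The pattern [CX3](=O)[OX2H1] describes an sp2 carbon double-bonded to O and single-bonded to an -OH oxygen — a carboxylic acid.
The molecule carries a carboxylic acid group (-C(=O)OH), whose atoms satisfy every constraint of the query, so the pattern matches.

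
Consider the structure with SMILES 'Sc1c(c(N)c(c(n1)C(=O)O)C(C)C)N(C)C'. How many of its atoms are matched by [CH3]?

Check the 17 heavy atoms by environment: 1× n (aromatic, H0) → no; 5× c (aromatic, H0) → no; 1× S (H1) → no; 1× C (H1) → no; 4× C (H3) → match; 1× C (H0) → no; 1× O (H0) → no; 1× O (H1) → no; 1× N (H0) → no; 1× N (H2) → no.
That gives 4 matching atoms.

4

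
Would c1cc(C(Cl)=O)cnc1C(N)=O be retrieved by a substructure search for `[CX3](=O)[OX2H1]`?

No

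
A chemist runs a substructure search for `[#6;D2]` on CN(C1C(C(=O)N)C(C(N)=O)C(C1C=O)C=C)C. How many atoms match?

2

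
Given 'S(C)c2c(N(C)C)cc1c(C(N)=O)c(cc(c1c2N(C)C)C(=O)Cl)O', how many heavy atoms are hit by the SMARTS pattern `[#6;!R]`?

The query [#6;!R] means: carbon not in any ring.
Check the 25 heavy atoms by environment: 10× c (aromatic, in 6-ring) → no; 3× N (acyclic) → no; 7× C (acyclic) → match; 3× O (acyclic) → no; 1× Cl (acyclic) → no; 1× S (acyclic) → no.
That gives 7 matching atoms.

7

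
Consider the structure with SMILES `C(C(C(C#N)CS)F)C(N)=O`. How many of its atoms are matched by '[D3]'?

3

Check the 11 heavy atoms by environment: 3× C (D2) → no; 3× C (D3) → match; 1× S (D1) → no; 1× O (D1) → no; 2× N (D1) → no; 1× F (D1) → no.
That gives 3 matching atoms.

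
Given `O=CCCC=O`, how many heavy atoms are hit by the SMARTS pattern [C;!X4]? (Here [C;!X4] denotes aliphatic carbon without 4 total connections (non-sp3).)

The query [C;!X4] means: aliphatic carbon that does not have four total connections.
Check the 6 heavy atoms by environment: 2× C (X4) → no; 2× C (X3) → match; 2× O (X1) → no.
That gives 2 matching atoms.

2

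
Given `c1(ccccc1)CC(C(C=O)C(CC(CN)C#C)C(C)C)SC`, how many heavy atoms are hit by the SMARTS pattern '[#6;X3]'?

7

The query [#6;X3] means: any carbon (aromatic or not) with three total connections.
Check the 23 heavy atoms by environment: 11× C (X4) → no; 2× C (X2) → no; 1× N (X3) → no; 6× c (aromatic, X3) → match; 1× S (X2) → no; 1× C (X3) → match; 1× O (X1) → no.
Summing the matching environments: 6 + 1 = 7 matching atoms.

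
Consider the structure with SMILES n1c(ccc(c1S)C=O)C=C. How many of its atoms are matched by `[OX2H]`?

The query [OX2H] means: aliphatic oxygen with two connections, one of which is H — an -OH oxygen.
Check the 11 heavy atoms by environment: 1× n (aromatic, H0, X2) → no; 3× c (aromatic, H0, X3) → no; 2× c (aromatic, H1, X3) → no; 1× S (H1, X2) → no; 2× C (H1, X3) → no; 1× C (H2, X3) → no; 1× O (H0, X1) → no.
No environment satisfies the query, so 0 matching atoms.

0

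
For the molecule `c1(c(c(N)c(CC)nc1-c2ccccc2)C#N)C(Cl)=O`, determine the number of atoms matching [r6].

The query [r6] means: r6 matches atoms in a six-membered ring.
Check the 20 heavy atoms by environment: 1× n (aromatic, in 6-ring) → match; 11× c (aromatic, in 6-ring) → match; 4× C (acyclic) → no; 2× N (acyclic) → no; 1× O (acyclic) → no; 1× Cl (acyclic) → no.
Summing the matching environments: 1 + 11 = 12 matching atoms.

12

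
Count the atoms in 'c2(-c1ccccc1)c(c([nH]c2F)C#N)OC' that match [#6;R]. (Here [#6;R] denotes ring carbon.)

The query [#6;R] means: carbon that is part of a ring.
Check the 16 heavy atoms by environment: 1× n (aromatic, in 5-ring) → no; 4× c (aromatic, in 5-ring) → match; 1× O (acyclic) → no; 2× C (acyclic) → no; 1× N (acyclic) → no; 1× F (acyclic) → no; 6× c (aromatic, in 6-ring) → match.
Summing the matching environments: 4 + 6 = 10 matching atoms.

10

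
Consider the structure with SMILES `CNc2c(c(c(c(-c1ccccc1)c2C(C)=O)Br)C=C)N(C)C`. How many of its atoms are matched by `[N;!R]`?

The query [N;!R] means: aliphatic nitrogen not in a ring.
Check the 23 heavy atoms by environment: 12× c (aromatic, in 6-ring) → no; 2× N (acyclic) → match; 7× C (acyclic) → no; 1× Br (acyclic) → no; 1× O (acyclic) → no.
That gives 2 matching atoms.

2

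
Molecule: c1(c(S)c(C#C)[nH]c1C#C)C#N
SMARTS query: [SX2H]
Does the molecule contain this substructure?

Yes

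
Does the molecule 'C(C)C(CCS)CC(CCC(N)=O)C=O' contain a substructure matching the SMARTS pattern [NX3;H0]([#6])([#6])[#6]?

The pattern [NX3;H0]([#6])([#6])[#6] describes a trivalent nitrogen with no H, bonded to three carbons — a tertiary amine.
The closest candidate here is a primary amide (-C(=O)NH2), but the amide nitrogen has H2 and only one carbon neighbour. No other fragment satisfies the full query, so there is no match.

No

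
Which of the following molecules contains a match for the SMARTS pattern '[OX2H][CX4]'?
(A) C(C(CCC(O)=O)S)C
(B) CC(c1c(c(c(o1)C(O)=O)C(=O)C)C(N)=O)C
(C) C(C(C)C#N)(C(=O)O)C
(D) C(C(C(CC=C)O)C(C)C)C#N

D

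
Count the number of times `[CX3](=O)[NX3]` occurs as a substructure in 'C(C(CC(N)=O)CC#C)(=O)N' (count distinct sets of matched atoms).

[CX3](=O)[NX3] is the SMARTS for an amide: a carbonyl carbon bonded to a trivalent nitrogen.
The molecule carries 2 separate instances of a primary amide (-C(=O)NH2) meeting every constraint; each maps to a distinct set of atoms, giving 2 matches.

2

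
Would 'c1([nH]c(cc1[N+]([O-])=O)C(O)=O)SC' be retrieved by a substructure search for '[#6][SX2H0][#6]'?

Yes

The pattern [#6][SX2H0][#6] describes an aliphatic sulfur bridging two carbons with no H on the sulfur — a thioether.
The molecule carries a methylthio ether (-SCH3), whose atoms satisfy every constraint of the query, so the pattern matches.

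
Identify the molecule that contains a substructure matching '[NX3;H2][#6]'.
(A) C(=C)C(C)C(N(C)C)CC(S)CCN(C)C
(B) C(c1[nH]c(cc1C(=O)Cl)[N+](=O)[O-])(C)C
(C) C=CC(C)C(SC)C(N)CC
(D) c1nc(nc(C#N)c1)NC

C

[NX3;H2][#6] describes a trivalent nitrogen with two H attached to carbon (a primary amine).
(A) has a dimethylamino group (-N(CH3)2) but the nitrogen has H0, not H2.
(B) has a nitro group (-[N+](=O)[O-]) but the nitrogen is [N+] with no H, not NX3H2.
(C) contains a primary amino group (-NH2), which satisfies every atom and bond constraint.
(D) has an N-methylamino group (-NHCH3) but the nitrogen bears two carbons and only one H (H1), not H2.
So the answer is (C).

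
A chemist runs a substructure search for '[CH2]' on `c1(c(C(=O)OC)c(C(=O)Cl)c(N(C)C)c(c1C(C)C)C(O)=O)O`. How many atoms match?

0

Check the 23 heavy atoms by environment: 6× c (aromatic, H0) → no; 2× O (H1) → no; 1× C (H1) → no; 5× C (H3) → no; 1× N (H0) → no; 3× C (H0) → no; 4× O (H0) → no; 1× Cl (H0) → no.
No environment satisfies the query, so 0 matching atoms.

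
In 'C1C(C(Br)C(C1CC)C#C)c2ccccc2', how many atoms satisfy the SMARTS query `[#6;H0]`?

The query [#6;H0] means: any carbon with no attached hydrogen.
Check the 16 heavy atoms by environment: 5× C (H1) → no; 2× C (H2) → no; 1× C (H3) → no; 1× c (aromatic, H0) → match; 5× c (aromatic, H1) → no; 1× C (H0) → match; 1× Br (H0) → no.
Summing the matching environments: 1 + 1 = 2 matching atoms.

2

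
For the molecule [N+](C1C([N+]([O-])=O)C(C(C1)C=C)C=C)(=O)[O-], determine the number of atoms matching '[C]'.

The query [C] means: uppercase C matches aliphatic (non-aromatic) carbon only.
Check the 15 heavy atoms by environment: 9× C → match; 2× N (charge +1) → no; 2× O (charge -1) → no; 2× O → no.
That gives 9 matching atoms.

9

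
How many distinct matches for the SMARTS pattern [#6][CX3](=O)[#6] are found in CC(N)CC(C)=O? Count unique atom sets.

1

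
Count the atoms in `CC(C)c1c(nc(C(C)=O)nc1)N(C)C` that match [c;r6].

The query [c;r6] means: aromatic carbon that belongs to a six-membered ring.
Check the 15 heavy atoms by environment: 2× n (aromatic, in 6-ring) → no; 4× c (aromatic, in 6-ring) → match; 7× C (acyclic) → no; 1× O (acyclic) → no; 1× N (acyclic) → no.
That gives 4 matching atoms.

4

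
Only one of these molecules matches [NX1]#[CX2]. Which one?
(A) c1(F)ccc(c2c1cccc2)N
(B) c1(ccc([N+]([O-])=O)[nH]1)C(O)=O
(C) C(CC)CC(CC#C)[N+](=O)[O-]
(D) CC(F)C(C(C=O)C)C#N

[NX1]#[CX2] describes a nitrogen triple-bonded to a two-connected carbon (a nitrile).
(A) has a primary amino group (-NH2) but the nitrogen is NX3 (three connections), not NX1 triple-bonded.
(B) has a nitro group (-[N+](=O)[O-]) but there is no C#N triple bond.
(C) has a nitro group (-[N+](=O)[O-]) but there is no C#N triple bond.
(D) contains a nitrile (-C#N), which satisfies every atom and bond constraint.
So the answer is (D).

D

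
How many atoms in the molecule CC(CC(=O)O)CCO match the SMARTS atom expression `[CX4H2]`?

3

Check the 9 heavy atoms by environment: 3× C (H2, X4) → match; 1× C (H1, X4) → no; 1× C (H3, X4) → no; 2× O (H1, X2) → no; 1× C (H0, X3) → no; 1× O (H0, X1) → no.
That gives 3 matching atoms.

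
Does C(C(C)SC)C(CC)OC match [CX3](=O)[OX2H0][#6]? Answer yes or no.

No

The pattern [CX3](=O)[OX2H0][#6] describes a carbonyl carbon bonded to an oxygen that is itself bonded to carbon (no H on that O) — an ester.
The closest candidate here is a methoxy ether (-OCH3), but the ether oxygen is not adjacent to a C=O carbon. No other fragment satisfies the full query, so there is no match.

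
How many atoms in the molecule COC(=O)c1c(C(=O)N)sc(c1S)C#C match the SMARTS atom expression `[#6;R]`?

The query [#6;R] means: carbon that is part of a ring.
Check the 15 heavy atoms by environment: 1× s (aromatic, in 5-ring) → no; 4× c (aromatic, in 5-ring) → match; 5× C (acyclic) → no; 1× S (acyclic) → no; 3× O (acyclic) → no; 1× N (acyclic) → no.
That gives 4 matching atoms.

4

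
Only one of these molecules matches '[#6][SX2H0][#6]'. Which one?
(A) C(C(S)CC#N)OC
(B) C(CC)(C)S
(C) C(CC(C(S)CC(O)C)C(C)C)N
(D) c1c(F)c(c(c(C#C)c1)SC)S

[#6][SX2H0][#6] describes an aliphatic sulfur bridging two carbons with no H on the sulfur (a thioether).
(A) has a methoxy ether (-OCH3) but the bridging atom is O, not S.
(B) has a thiol (-SH) but the sulfur has H1, not H0 bridging two carbons.
(C) has a thiol (-SH) but the sulfur has H1, not H0 bridging two carbons.
(D) contains a methylthio ether (-SCH3), which satisfies every atom and bond constraint.
So the answer is (D).

D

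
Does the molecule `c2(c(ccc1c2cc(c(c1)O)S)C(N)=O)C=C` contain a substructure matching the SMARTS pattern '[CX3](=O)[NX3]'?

Yes

The pattern [CX3](=O)[NX3] describes a carbonyl carbon bonded to a trivalent nitrogen — an amide.
The molecule carries a primary amide (-C(=O)NH2), whose atoms satisfy every constraint of the query, so the pattern matches.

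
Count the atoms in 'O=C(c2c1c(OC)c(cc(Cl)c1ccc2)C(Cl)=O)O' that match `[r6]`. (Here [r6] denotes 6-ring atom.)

10

Check the 19 heavy atoms by environment: 10× c (aromatic, in 6-ring) → match; 3× C (acyclic) → no; 4× O (acyclic) → no; 2× Cl (acyclic) → no.
That gives 10 matching atoms.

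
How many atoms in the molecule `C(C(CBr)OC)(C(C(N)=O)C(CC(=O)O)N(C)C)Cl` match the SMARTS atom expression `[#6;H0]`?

Check the 19 heavy atoms by environment: 2× C (H2) → no; 4× C (H1) → no; 1× Br (H0) → no; 1× N (H0) → no; 3× C (H3) → no; 2× C (H0) → match; 3× O (H0) → no; 1× O (H1) → no; 1× N (H2) → no; 1× Cl (H0) → no.
That gives 2 matching atoms.

2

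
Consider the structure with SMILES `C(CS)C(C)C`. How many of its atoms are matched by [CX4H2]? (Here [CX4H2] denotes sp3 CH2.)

The query [CX4H2] means: sp3 carbon (X4) with exactly two hydrogens.
Check the 6 heavy atoms by environment: 2× C (H2, X4) → match; 1× S (H1, X2) → no; 1× C (H1, X4) → no; 2× C (H3, X4) → no.
That gives 2 matching atoms.

2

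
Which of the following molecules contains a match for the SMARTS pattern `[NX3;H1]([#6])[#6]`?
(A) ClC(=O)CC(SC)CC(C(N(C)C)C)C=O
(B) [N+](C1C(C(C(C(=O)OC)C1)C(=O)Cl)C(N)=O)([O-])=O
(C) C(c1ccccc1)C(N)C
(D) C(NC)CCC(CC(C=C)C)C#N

D

[NX3;H1]([#6])[#6] describes a trivalent nitrogen with one H, bonded to two carbons (a secondary amine).
(A) has a dimethylamino group (-N(CH3)2) but the nitrogen has H0, not H1.
(B) has a primary amide (-C(=O)NH2) but the -C(=O)NH2 nitrogen has H2, not H1.
(C) has a primary amino group (-NH2) but the nitrogen has H2 and only one carbon neighbour.
(D) contains an N-methylamino group (-NHCH3), which satisfies every atom and bond constraint.
So the answer is (D).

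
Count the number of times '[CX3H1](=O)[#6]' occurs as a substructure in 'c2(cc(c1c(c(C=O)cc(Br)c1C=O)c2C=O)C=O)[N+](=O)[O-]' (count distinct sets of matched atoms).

[CX3H1](=O)[#6] is the SMARTS for an aldehyde: an sp2 carbon with one H, double-bonded to O and single-bonded to carbon.
The molecule carries 4 separate instances of an aldehyde (-CHO) meeting every constraint; each maps to a distinct set of atoms, giving 4 matches.

4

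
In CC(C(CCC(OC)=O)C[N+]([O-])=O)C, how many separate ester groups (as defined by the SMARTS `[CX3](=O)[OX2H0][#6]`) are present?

[CX3](=O)[OX2H0][#6] is the SMARTS for an ester: a carbonyl carbon bonded to an oxygen that is itself bonded to carbon (no H on that O).
Exactly one fragment in the molecule meets all constraints, giving 1 match.

1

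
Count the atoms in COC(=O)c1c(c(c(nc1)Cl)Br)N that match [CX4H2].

0

The query [CX4H2] means: sp3 carbon (X4) with exactly two hydrogens.
Check the 13 heavy atoms by environment: 1× n (aromatic, H0, X2) → no; 1× c (aromatic, H1, X3) → no; 4× c (aromatic, H0, X3) → no; 1× Cl (H0, X1) → no; 1× C (H0, X3) → no; 1× O (H0, X1) → no; 1× O (H0, X2) → no; 1× C (H3, X4) → no; 1× N (H2, X3) → no; 1× Br (H0, X1) → no.
No environment satisfies the query, so 0 matching atoms.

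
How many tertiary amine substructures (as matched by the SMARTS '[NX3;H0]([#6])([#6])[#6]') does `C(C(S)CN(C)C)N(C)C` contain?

2

[NX3;H0]([#6])([#6])[#6] is the SMARTS for a tertiary amine: a trivalent nitrogen with no H, bonded to three carbons.
The molecule carries 2 separate instances of a dimethylamino group (-N(CH3)2) meeting every constraint; each maps to a distinct set of atoms, giving 2 matches.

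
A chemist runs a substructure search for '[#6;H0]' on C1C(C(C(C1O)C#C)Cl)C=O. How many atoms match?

1

The query [#6;H0] means: any carbon with no attached hydrogen.
Check the 11 heavy atoms by environment: 6× C (H1) → no; 1× C (H2) → no; 1× O (H1) → no; 1× Cl (H0) → no; 1× O (H0) → no; 1× C (H0) → match.
That gives 1 matching atom.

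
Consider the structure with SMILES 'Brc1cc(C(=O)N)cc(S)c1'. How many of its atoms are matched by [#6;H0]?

4

Check the 11 heavy atoms by environment: 3× c (aromatic, H1) → no; 3× c (aromatic, H0) → match; 1× S (H1) → no; 1× Br (H0) → no; 1× C (H0) → match; 1× O (H0) → no; 1× N (H2) → no.
Summing the matching environments: 3 + 1 = 4 matching atoms.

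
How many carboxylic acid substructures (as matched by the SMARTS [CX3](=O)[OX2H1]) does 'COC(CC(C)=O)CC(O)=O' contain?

1

[CX3](=O)[OX2H1] is the SMARTS for a carboxylic acid: an sp2 carbon double-bonded to O and single-bonded to an -OH oxygen.
Exactly one fragment in the molecule meets all constraints, giving 1 match.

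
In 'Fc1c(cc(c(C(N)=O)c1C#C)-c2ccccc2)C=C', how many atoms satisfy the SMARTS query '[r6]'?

The query [r6] means: r6 matches atoms in a six-membered ring.
Check the 20 heavy atoms by environment: 12× c (aromatic, in 6-ring) → match; 5× C (acyclic) → no; 1× O (acyclic) → no; 1× N (acyclic) → no; 1× F (acyclic) → no.
That gives 12 matching atoms.

12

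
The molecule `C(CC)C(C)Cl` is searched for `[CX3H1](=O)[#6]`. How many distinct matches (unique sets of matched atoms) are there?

0

[CX3H1](=O)[#6] is the SMARTS for an aldehyde: an sp2 carbon with one H, double-bonded to O and single-bonded to carbon.
No fragment in the molecule satisfies every constraint, giving 0 matches.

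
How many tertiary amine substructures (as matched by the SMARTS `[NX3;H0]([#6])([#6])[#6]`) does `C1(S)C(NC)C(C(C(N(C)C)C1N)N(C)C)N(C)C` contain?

3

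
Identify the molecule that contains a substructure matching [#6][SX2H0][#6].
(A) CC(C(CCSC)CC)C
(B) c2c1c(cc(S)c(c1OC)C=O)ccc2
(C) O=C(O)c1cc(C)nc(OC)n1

[#6][SX2H0][#6] describes an aliphatic sulfur bridging two carbons with no H on the sulfur (a thioether).
(A) contains a methylthio ether (-SCH3), which satisfies every atom and bond constraint.
(B) has a methoxy ether (-OCH3) but the bridging atom is O, not S.
(C) has a methoxy ether (-OCH3) but the bridging atom is O, not S.
So the answer is (A).

A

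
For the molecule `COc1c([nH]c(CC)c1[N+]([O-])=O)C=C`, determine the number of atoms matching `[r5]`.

5

Check the 14 heavy atoms by environment: 1× n (aromatic, in 5-ring) → match; 4× c (aromatic, in 5-ring) → match; 5× C (acyclic) → no; 1× N (charge +1, acyclic) → no; 1× O (charge -1, acyclic) → no; 2× O (acyclic) → no.
Summing the matching environments: 1 + 4 = 5 matching atoms.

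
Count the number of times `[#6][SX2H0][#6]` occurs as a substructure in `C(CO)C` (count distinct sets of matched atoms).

0

[#6][SX2H0][#6] is the SMARTS for a thioether: an aliphatic sulfur bridging two carbons with no H on the sulfur.
No fragment in the molecule satisfies every constraint, giving 0 matches.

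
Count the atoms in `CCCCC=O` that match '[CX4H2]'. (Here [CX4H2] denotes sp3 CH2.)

Check the 6 heavy atoms by environment: 3× C (H2, X4) → match; 1× C (H1, X3) → no; 1× O (H0, X1) → no; 1× C (H3, X4) → no.
That gives 3 matching atoms.

3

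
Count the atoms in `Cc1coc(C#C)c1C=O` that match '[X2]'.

Check the 10 heavy atoms by environment: 1× o (aromatic, X2) → match; 4× c (aromatic, X3) → no; 1× C (X4) → no; 2× C (X2) → match; 1× C (X3) → no; 1× O (X1) → no.
Summing the matching environments: 1 + 2 = 3 matching atoms.

3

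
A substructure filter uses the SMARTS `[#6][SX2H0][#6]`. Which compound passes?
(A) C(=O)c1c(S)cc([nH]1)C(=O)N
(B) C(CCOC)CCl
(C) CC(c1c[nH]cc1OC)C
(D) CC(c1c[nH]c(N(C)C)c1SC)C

[#6][SX2H0][#6] describes an aliphatic sulfur bridging two carbons with no H on the sulfur (a thioether).
(A) has a thiol (-SH) but the sulfur has H1, not H0 bridging two carbons.
(B) has a methoxy ether (-OCH3) but the bridging atom is O, not S.
(C) has a methoxy ether (-OCH3) but the bridging atom is O, not S.
(D) contains a methylthio ether (-SCH3), which satisfies every atom and bond constraint.
So the answer is (D).

D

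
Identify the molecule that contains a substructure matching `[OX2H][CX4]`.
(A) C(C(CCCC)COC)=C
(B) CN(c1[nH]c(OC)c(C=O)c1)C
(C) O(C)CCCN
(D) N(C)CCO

D

[OX2H][CX4] describes a hydroxyl oxygen bound to an sp3 (X4) carbon (an aliphatic alcohol).
(A) has a methoxy ether (-OCH3) but the oxygen has H0 (ether), not H1.
(B) has a methoxy ether (-OCH3) but the oxygen has H0 (ether), not H1.
(C) has a methoxy ether (-OCH3) but the oxygen has H0 (ether), not H1.
(D) contains a hydroxyl group (-OH), which satisfies every atom and bond constraint.
So the answer is (D).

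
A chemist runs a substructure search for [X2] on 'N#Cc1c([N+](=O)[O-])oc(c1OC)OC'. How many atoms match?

4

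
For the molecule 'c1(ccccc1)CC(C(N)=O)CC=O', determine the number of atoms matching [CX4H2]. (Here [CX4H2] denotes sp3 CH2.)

The query [CX4H2] means: sp3 carbon (X4) with exactly two hydrogens.
Check the 14 heavy atoms by environment: 2× C (H2, X4) → match; 1× C (H1, X4) → no; 1× C (H1, X3) → no; 2× O (H0, X1) → no; 1× c (aromatic, H0, X3) → no; 5× c (aromatic, H1, X3) → no; 1× C (H0, X3) → no; 1× N (H2, X3) → no.
That gives 2 matching atoms.

2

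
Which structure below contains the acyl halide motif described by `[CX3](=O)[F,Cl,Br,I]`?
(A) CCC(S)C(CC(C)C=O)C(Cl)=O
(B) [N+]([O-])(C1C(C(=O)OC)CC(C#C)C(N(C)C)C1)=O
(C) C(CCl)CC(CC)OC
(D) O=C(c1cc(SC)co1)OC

A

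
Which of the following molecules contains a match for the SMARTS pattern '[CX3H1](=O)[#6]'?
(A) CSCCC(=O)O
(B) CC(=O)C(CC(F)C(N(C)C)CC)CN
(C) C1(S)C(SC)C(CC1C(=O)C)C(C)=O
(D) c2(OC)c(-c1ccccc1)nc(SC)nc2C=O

[CX3H1](=O)[#6] describes an sp2 carbon with one H, double-bonded to O and single-bonded to carbon (an aldehyde).
(A) has a carboxylic acid group (-C(=O)OH) but the carbonyl carbon has H0 and is bonded to O, not H1.
(B) has an acetyl/ketone group (-C(=O)CH3) but the carbonyl carbon has H0 (two carbon neighbours), not H1.
(C) has an acetyl/ketone group (-C(=O)CH3) but the carbonyl carbon has H0 (two carbon neighbours), not H1.
(D) contains an aldehyde (-CHO), which satisfies every atom and bond constraint.
So the answer is (D).

D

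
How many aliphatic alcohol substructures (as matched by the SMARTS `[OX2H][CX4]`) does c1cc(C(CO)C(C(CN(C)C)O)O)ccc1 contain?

3

[OX2H][CX4] is the SMARTS for an aliphatic alcohol: a hydroxyl oxygen bound to an sp3 (X4) carbon.
The molecule carries 3 separate instances of a hydroxyl group (-OH) meeting every constraint; each maps to a distinct set of atoms, giving 3 matches.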